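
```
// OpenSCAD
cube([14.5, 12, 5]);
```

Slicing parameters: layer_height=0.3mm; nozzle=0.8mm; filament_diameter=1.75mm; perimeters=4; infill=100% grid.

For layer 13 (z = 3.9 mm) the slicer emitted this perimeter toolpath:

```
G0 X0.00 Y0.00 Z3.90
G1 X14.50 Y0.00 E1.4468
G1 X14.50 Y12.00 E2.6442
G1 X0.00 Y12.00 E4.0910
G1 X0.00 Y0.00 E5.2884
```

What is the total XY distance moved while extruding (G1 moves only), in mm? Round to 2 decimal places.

53.00 mm

Sum the Euclidean lengths of each G1 segment: total = 53.00 mm.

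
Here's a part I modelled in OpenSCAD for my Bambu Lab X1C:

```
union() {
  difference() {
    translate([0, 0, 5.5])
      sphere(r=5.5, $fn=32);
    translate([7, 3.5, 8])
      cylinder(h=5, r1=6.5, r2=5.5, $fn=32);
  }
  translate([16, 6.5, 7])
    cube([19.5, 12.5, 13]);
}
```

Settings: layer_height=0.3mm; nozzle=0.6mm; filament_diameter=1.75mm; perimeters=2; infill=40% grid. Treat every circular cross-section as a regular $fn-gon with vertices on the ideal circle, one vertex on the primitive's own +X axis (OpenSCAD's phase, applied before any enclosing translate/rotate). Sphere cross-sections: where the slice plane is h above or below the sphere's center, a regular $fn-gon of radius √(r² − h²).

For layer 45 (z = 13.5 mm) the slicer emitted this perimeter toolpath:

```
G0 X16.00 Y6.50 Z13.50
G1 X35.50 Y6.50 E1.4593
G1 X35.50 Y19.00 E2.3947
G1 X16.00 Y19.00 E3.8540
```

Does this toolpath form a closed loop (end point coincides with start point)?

no

Start point (G0): (16.00, 6.50). End point (last G1): the path does not return to the start — open.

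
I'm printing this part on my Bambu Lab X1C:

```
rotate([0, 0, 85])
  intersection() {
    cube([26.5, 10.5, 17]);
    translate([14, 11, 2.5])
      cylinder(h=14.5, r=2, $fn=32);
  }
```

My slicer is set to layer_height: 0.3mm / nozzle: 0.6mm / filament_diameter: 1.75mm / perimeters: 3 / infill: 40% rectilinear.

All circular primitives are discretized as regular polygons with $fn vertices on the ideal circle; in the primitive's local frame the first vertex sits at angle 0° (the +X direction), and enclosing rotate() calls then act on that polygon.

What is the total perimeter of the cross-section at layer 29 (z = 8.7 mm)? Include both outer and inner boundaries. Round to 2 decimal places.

9.12 mm

At z = 8.7 mm: the cube (footprint 26.5×10.5) is included at this height (perimeter 74.00 mm); the cylinder at (14, 11): section is a regular 32-gon, circumradius r=2 (perimeter = 2·32·2.000·sin(180°/32) = 12.55 mm); Taking the intersection: the r=2 cylinder at (14, 11) partially overlaps the 26.5×10.5 cube; clipping to the common part keeps 4.27 mm² — boundary = 9.12 mm; (rotated 85° about Z; rotation is an isometry so areas/perimeters/island counts are preserved). Overall, the cross-section is a single solid region. Total boundary length (outer) = 9.12 mm.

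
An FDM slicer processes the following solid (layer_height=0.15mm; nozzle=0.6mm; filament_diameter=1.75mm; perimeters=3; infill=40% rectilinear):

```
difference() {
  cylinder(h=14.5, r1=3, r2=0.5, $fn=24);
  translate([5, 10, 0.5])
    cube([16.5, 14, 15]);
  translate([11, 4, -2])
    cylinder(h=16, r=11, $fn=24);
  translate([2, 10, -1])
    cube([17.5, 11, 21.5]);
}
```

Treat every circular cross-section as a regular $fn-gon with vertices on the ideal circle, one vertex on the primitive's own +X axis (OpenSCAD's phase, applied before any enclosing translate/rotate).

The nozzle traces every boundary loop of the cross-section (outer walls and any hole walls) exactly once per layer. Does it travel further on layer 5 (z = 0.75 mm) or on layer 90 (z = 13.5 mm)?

layer 5 (z = 0.75 mm)

Layer 5 (z = 0.75): the cone contributes a regular 24-gon of circumradius 2.871 (interpolated between r1=3 and r2=0.5 at t=0.052) (perimeter = 2·24·2.871·sin(180°/24) = 17.99 mm); the cube at (5, 10) (footprint 16.5×14) is included at this height (perimeter 61.00 mm); the r=11 cylinder at (11, 4) gives a regular 24-gon of circumradius 11 (constant along its height) (perimeter = 2·24·11.000·sin(180°/24) = 68.92 mm); the cube at (2, 10) is present — its section is the full 17.5×11 rectangle (perimeter 57.00 mm); After the difference (first − rest): starting from the cone, the 16.5×14 cube at (5, 10) misses the remaining region (no effect); the r=11 cylinder at (11, 4) partially overlaps it — only the 7.87 mm² overlap (of its 375.81 mm²) is removed, clipping the outline; the 17.5×11 cube at (2, 10) misses the remaining region (no effect) — boundary = 16.62 mm. So its perimeter = 16.62 mm. Layer 90 (z = 13.5): the cone: at t=0.931 of its height the radius interpolates to r₁+(r₂−r₁)t = 0.672, giving a regular 24-gon of that circumradius (perimeter = 2·24·0.672·sin(180°/24) = 4.21 mm); the cube at (5, 10) (footprint 16.5×14) is included at this height (perimeter 61.00 mm); the r=11 cylinder at (11, 4) gives a regular 24-gon of circumradius 11 (constant along its height) (perimeter = 2·24·11.000·sin(180°/24) = 68.92 mm); the cube at (2, 10) (footprint 17.5×11) is included at this height (perimeter 57.00 mm); Subtracting the remaining from the first: starting from the cone, the 16.5×14 cube at (5, 10) misses the remaining region (no effect); the r=11 cylinder at (11, 4) misses the remaining region (no effect); the 17.5×11 cube at (2, 10) misses the remaining region (no effect) — boundary = 4.21 mm. So its perimeter = 4.21 mm. Layer 5 is larger (16.62 vs 4.21 mm).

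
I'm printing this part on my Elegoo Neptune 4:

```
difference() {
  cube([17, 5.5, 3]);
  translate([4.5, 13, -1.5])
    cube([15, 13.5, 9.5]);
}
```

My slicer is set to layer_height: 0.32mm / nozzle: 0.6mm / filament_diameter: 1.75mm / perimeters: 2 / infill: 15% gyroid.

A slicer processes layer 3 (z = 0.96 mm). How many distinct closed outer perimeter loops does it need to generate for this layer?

1

At z = 0.96 mm: the 17×5.5 cube contributes its full rectangle; the cube at (4.5, 13) (footprint 15×13.5) is included at this height; After the difference (first − rest): starting from the 17×5.5 cube, the 15×13.5 cube at (4.5, 13) misses the remaining region (no effect) — 1 connected region. The result has 1 disconnected region.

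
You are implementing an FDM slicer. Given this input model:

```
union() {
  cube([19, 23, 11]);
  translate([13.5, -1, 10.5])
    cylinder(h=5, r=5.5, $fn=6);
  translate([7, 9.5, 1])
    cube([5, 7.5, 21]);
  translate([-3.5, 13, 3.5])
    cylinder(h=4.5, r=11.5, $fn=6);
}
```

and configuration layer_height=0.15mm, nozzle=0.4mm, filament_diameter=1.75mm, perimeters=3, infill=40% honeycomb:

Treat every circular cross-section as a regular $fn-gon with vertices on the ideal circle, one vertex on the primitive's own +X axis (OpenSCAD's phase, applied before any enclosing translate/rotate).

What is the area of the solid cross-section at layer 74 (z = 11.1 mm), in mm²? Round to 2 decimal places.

116.09 mm²

At z = 11.1 mm: the cube does not reach this height (z outside [0, 11]); the r=5.5 cylinder at (13.5, -1) contributes a regular 6-gon of circumradius 5.5 (area = (6/2)·5.500²·sin(360°/6) = 78.59 mm²); the cube at (7, 9.5) (footprint 5×7.5) is included at this height (area 37.50 mm²); the cylinder at (-3.5, 13) does not reach this height (z outside [3.5, 8]); Combining (union): the 2 present regions are separate (no shared area or edge), so areas and boundary lengths simply add and each stays a separate island — area = 116.09 mm². Overall, the cross-section has 2 separate islands. Net area = 116.09 mm².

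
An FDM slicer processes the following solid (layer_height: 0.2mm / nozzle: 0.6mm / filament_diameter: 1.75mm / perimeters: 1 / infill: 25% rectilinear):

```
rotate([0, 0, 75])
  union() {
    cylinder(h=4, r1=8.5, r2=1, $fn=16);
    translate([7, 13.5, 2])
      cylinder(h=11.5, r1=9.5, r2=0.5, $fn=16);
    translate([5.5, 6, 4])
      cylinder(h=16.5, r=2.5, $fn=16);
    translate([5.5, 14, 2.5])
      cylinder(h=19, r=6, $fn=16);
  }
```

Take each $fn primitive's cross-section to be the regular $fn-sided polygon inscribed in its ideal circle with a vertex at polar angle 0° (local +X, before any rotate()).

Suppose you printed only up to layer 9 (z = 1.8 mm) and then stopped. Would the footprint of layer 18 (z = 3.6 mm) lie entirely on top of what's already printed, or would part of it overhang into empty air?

Compare the two slices. At z = 1.8: the cone (r1=8.5→r2=1) has section circumradius 5.125 here — a regular 16-gon (area = (16/2)·5.125²·sin(360°/16) = 80.41 mm²); the cone at (7, 13.5) does not reach this height (z outside [2, 13.5]); the cylinder at (5.5, 6) is not intersected at this z (z outside [4, 20.5]); the cylinder at (5.5, 14) is not intersected at this z (z outside [2.5, 21.5]); Merging all regions: only the cone is present, so the union is just that shape — area = 80.41 mm²; (rotated 75° about Z; rotation is an isometry so areas/perimeters/island counts are preserved). At z = 3.6: the cone contributes a regular 16-gon of circumradius 1.750 (interpolated between r1=8.5 and r2=1 at t=0.900) (area = (16/2)·1.750²·sin(360°/16) = 9.38 mm²); the cone at (7, 13.5) contributes a regular 16-gon of circumradius 8.248 (interpolated between r1=9.5 and r2=0.5 at t=0.139) (area = (16/2)·8.248²·sin(360°/16) = 208.26 mm²); the cylinder at (5.5, 6) does not reach this height (z outside [4, 20.5]); the r=6 cylinder at (5.5, 14) contributes a regular 16-gon of circumradius 6 (area = (16/2)·6.000²·sin(360°/16) = 110.21 mm²); Combining (union): the regions partially overlap — summed areas 327.85 mm² minus the doubly-counted overlap 110.21 mm² gives 217.64 mm² — area = 217.64 mm²; (whole slice rotated 75° about Z — lengths, areas and connectivity unchanged). Checking containment: at z = 3.6 the cross-section extends beyond the z = 1.8 cross-section by about 208.26 mm².

part overhangs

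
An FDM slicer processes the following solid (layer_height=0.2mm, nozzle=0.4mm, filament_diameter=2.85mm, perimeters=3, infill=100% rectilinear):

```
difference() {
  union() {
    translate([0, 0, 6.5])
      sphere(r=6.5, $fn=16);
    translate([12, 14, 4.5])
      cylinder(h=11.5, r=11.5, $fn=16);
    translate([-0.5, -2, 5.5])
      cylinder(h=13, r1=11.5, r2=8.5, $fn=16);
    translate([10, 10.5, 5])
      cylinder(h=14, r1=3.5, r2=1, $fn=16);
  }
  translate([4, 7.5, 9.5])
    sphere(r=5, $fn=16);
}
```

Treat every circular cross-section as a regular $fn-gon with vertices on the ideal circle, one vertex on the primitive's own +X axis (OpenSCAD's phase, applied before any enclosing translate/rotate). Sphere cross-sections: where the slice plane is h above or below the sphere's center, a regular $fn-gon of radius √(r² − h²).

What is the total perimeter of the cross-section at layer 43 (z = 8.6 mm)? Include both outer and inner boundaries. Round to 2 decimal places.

143.13 mm

At z = 8.6 mm: the r=6.5 sphere contributes a regular 16-gon of circumradius √(6.5²−2.1²) = 6.151 (perimeter = 2·16·6.151·sin(180°/16) = 38.40 mm); the r=11.5 cylinder at (12, 14) contributes a regular 16-gon of circumradius 11.5 (perimeter = 2·16·11.500·sin(180°/16) = 71.79 mm); the cone at (-0.5, -2): at t=0.238 of its height the radius interpolates to r₁+(r₂−r₁)t = 10.785, giving a regular 16-gon of that circumradius (perimeter = 2·16·10.785·sin(180°/16) = 67.33 mm); the cone at (10, 10.5) contributes a regular 16-gon of circumradius 2.857 (interpolated between r1=3.5 and r2=1 at t=0.257) (perimeter = 2·16·2.857·sin(180°/16) = 17.84 mm); Combining (union): the regions partially overlap (shared area 150.48 mm²), so the edge portions inside another operand are dropped and the merged outline is re-measured after clipping — boundary = 122.02 mm; the r=5 sphere at (4, 7.5) slices to a regular 16-gon of circumradius 4.918 (√(r²−h²) with h=0.9 from center) (perimeter = 2·16·4.918·sin(180°/16) = 30.70 mm); After the difference (first − rest): starting from that combined region, the r=5 sphere at (4, 7.5) partially overlaps it — only the 69.86 mm² overlap (of its 74.06 mm²) is removed, clipping the outline — boundary = 143.13 mm. Overall, the cross-section is a single solid region. Total boundary length (outer) = 143.13 mm.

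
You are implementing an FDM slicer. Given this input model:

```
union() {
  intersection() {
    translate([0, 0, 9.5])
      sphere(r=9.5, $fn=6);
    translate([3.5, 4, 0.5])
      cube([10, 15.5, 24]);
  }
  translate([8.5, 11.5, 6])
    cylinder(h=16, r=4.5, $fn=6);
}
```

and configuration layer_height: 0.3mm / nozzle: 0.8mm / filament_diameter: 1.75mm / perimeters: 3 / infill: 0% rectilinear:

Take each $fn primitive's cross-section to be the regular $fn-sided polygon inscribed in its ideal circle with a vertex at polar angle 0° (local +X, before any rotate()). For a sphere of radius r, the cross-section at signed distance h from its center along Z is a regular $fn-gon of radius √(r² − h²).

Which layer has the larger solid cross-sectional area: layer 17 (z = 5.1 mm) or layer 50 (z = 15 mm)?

layer 50 (z = 15 mm)

Layer 17 (z = 5.1): the sphere: section is a regular 6-gon, circumradius = √(r²−h²) = √(9.5²−4.4²) = 8.420 (area = (6/2)·8.420²·sin(360°/6) = 184.18 mm²); the cube at (3.5, 4) is present — its section is the full 10×15.5 rectangle (area 155.00 mm²); After intersecting: the 10×15.5 cube at (3.5, 4) partially overlaps the r=9.5 sphere; clipping to the common part keeps 5.46 mm² — area = 5.46 mm²; the cylinder at (8.5, 11.5) is absent (z outside [6, 22]); Merging all regions: only the result so far is present, so the union is just that shape — area = 5.46 mm². So its area = 5.46 mm². Layer 50 (z = 15): the sphere: section is a regular 6-gon, circumradius = √(r²−h²) = √(9.5²−5.5²) = 7.746 (area = (6/2)·7.746²·sin(360°/6) = 155.88 mm²); the cube at (3.5, 4) (footprint 10×15.5) is included at this height (area 155.00 mm²); After intersecting: the 10×15.5 cube at (3.5, 4) partially overlaps the r=9.5 sphere; clipping to the common part keeps 3.13 mm² — area = 3.13 mm²; the cylinder at (8.5, 11.5): section is a regular 6-gon, circumradius r=4.5 (area = (6/2)·4.500²·sin(360°/6) = 52.61 mm²); Taking the union: the 2 present regions are separate (no shared area or edge), so areas and boundary lengths simply add and each stays a separate island — area = 55.74 mm². So its area = 55.74 mm². Layer 50 is larger (55.74 vs 5.46 mm²).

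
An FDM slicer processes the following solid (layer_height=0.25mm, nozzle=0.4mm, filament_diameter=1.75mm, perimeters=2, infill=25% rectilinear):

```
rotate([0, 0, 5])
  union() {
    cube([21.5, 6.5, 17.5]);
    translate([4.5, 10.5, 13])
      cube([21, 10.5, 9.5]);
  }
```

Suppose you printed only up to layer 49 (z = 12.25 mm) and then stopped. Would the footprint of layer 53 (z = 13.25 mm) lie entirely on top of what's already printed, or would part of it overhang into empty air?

part overhangs

Compare the two slices. At z = 12.25: the cube is present — its section is the full 21.5×6.5 rectangle (area 139.75 mm²); the cube at (4.5, 10.5) does not reach this height (z outside [13, 22.5]); Taking the union: only the 21.5×6.5 cube is present, so the union is just that shape — area = 139.75 mm²; (whole slice rotated 5° about Z — lengths, areas and connectivity unchanged). At z = 13.25: the cube (footprint 21.5×6.5) is included at this height (area 139.75 mm²); the 21×10.5 cube at (4.5, 10.5) contributes its full rectangle (area 220.50 mm²); Combining (union): the 2 present regions are separate (no shared area or edge), so areas and boundary lengths simply add and each stays a separate island — area = 360.25 mm²; (whole slice rotated 5° about Z — lengths, areas and connectivity unchanged). Checking containment: at z = 13.25 the cross-section extends beyond the z = 12.25 cross-section by about 220.50 mm².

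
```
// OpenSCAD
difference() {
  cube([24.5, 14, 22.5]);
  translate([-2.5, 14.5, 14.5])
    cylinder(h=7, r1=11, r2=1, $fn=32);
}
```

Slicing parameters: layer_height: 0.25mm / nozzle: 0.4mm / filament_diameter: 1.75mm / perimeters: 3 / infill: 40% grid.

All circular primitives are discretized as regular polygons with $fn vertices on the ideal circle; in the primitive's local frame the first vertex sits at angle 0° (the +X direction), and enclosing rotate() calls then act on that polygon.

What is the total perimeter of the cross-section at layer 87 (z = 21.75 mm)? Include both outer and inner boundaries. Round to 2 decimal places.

77.00 mm

At z = 21.75 mm: the cube is present — its section is the full 24.5×14 rectangle (perimeter 77.00 mm); the cone at (-2.5, 14.5) is absent (z outside [14.5, 21.5]); After the difference (first − rest): none of the subtracted shapes is present at this height, so the 24.5×14 cube is unchanged — boundary = 77.00 mm. Overall, the cross-section is a single solid region. Total boundary length (outer) = 77.00 mm.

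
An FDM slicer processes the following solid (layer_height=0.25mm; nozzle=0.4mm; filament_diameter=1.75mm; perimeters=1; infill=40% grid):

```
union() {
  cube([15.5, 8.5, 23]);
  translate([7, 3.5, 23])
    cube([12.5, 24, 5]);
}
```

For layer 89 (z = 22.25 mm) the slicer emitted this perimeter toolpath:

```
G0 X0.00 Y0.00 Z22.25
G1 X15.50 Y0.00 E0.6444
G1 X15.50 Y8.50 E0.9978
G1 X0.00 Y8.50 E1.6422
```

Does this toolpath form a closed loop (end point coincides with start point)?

no

Start point (G0): (0.00, 0.00). End point (last G1): the path does not return to the start — open.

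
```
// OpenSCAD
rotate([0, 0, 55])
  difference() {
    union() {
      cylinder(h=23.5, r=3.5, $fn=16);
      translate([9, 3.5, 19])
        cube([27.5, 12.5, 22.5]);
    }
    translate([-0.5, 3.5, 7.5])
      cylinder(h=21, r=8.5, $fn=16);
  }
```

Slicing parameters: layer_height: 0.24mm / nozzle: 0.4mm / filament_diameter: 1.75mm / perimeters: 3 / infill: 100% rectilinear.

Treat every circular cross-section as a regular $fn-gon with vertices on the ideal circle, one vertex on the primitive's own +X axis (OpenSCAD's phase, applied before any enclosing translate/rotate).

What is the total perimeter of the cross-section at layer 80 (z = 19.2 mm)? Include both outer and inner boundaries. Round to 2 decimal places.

80.00 mm

At z = 19.2 mm: the r=3.5 cylinder contributes a regular 16-gon of circumradius 3.5 (perimeter = 2·16·3.500·sin(180°/16) = 21.85 mm); the cube at (9, 3.5) is present — its section is the full 27.5×12.5 rectangle (perimeter 80.00 mm); Taking the union: the 2 present regions are separate (no shared area or edge), so areas and boundary lengths simply add and each stays a separate island — boundary = 101.85 mm; the r=8.5 cylinder at (-0.5, 3.5) gives a regular 16-gon of circumradius 8.5 (constant along its height) (perimeter = 2·16·8.500·sin(180°/16) = 53.06 mm); Subtracting the remaining from the first: starting from that combined region, the r=8.5 cylinder at (-0.5, 3.5) partially overlaps it — only the 37.50 mm² overlap (of its 221.19 mm²) is removed, clipping the outline — boundary = 80.00 mm; (rotated 55° about Z; rotation is an isometry so areas/perimeters/island counts are preserved). Overall, the cross-section is a single solid region. Total boundary length (outer) = 80.00 mm.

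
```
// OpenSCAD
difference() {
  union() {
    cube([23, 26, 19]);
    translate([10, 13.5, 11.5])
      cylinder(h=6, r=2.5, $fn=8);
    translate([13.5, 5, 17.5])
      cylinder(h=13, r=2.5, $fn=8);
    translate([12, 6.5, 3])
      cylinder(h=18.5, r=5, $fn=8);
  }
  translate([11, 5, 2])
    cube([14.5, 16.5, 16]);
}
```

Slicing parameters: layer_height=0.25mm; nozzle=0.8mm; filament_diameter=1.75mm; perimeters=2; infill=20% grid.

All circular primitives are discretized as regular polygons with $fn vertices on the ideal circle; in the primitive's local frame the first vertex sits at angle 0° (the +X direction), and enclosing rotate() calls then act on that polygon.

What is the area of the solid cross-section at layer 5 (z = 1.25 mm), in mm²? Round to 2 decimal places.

At z = 1.25 mm: the 23×26 cube contributes its full rectangle (area 598.00 mm²); the cylinder at (10, 13.5) does not reach this height (z outside [11.5, 17.5]); the cylinder at (13.5, 5) does not reach this height (z outside [17.5, 30.5]); the cylinder at (12, 6.5) is absent (z outside [3, 21.5]); Combining (union): only the 23×26 cube is present, so the union is just that shape — area = 598.00 mm²; the cube at (11, 5) does not reach this height (z outside [2, 18]); Subtracting the remaining from the first: none of the subtracted shapes is present at this height, so that combined region is unchanged — area = 598.00 mm². Overall, the cross-section is a single solid region. Net area = 598.00 mm².

598.00 mm²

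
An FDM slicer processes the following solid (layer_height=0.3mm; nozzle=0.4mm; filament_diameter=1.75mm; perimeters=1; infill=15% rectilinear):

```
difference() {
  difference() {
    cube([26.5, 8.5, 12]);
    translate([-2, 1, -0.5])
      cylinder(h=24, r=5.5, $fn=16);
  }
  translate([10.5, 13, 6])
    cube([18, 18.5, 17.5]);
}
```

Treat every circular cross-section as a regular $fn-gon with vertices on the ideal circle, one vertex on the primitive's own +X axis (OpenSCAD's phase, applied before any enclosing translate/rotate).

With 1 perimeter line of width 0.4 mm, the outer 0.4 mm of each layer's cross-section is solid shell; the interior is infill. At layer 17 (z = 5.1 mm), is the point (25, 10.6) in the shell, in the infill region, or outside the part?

outside

At z = 5.1 mm: the cube is present — its section is the full 26.5×8.5 rectangle; the cylinder at (-2, 1): section is a regular 16-gon, circumradius r=5.5; After the difference (first − rest): starting from the 26.5×8.5 cube, the r=5.5 cylinder at (-2, 1) partially overlaps it — only the 15.95 mm² overlap (of its 92.61 mm²) is removed, clipping the outline — 1 connected region; the cube at (10.5, 13) is absent (z outside [6, 23.5]); After the difference (first − rest): none of the subtracted shapes is present at this height, so that combined region is unchanged — 1 connected region. Overall, the cross-section is a single solid region. The nearest boundary edge runs (0.00, 8.50)→(26.50, 8.50); distance from the point to it = 2.10 mm. The point is not inside any of the regions above, so it lies outside the cross-section (2.10 mm from the nearest boundary).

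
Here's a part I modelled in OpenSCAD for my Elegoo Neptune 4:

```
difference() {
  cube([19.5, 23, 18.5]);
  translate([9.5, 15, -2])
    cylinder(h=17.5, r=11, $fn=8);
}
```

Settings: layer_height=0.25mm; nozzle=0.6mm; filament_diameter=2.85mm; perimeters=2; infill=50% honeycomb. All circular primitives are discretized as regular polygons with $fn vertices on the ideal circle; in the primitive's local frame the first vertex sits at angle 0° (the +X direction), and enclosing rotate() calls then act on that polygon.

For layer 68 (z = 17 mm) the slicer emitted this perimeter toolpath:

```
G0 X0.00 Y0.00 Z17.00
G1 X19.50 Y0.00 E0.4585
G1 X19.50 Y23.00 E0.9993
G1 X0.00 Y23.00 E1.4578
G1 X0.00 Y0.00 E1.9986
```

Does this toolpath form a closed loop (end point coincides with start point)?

Start point (G0): (0.00, 0.00). End point (last G1): the path returns to the start — closed.

yes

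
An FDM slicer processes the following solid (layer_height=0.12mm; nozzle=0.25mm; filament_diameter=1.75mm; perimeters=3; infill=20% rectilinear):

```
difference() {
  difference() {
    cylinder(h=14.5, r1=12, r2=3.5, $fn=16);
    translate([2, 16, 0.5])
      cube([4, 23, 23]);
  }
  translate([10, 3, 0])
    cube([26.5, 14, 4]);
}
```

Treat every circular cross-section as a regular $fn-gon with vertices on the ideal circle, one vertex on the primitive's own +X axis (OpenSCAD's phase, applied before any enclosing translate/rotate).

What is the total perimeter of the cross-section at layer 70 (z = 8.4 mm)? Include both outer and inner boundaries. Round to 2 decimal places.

At z = 8.4 mm: the cone (r1=12→r2=3.5) has section circumradius 7.076 here — a regular 16-gon (perimeter = 2·16·7.076·sin(180°/16) = 44.17 mm); the 4×23 cube at (2, 16) contributes its full rectangle (perimeter 54.00 mm); Subtracting the remaining from the first: starting from the cone, the 4×23 cube at (2, 16) misses the remaining region (no effect) — boundary = 44.17 mm; the cube at (10, 3) is absent (z outside [0, 4]); After the difference (first − rest): none of the subtracted shapes is present at this height, so that combined region is unchanged — boundary = 44.17 mm. Overall, the cross-section is a single solid region. Total boundary length (outer) = 44.17 mm.

44.17 mm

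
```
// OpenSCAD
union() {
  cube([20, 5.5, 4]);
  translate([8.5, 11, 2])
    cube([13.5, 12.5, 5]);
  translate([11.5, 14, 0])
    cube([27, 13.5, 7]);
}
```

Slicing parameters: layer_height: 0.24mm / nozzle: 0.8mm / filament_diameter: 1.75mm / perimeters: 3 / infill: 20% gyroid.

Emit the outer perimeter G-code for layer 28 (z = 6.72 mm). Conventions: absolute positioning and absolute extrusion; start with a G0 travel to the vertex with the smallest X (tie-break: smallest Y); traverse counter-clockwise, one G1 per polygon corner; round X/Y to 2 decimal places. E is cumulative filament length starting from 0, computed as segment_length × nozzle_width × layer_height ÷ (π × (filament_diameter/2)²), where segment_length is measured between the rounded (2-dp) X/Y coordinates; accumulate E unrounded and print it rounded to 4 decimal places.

At z = 6.72 mm: the cube is not intersected at this z (z outside [0, 4]); the 13.5×12.5 cube at (8.5, 11) contributes its full rectangle; the cube at (11.5, 14) is present — its section is the full 27×13.5 rectangle; Taking the union: the regions partially overlap (shared area 99.75 mm²), so overlapping operands fuse into one piece — 1 connected region. The outline is a single polygon with 8 vertices. Extrusion per mm of travel: 0.8 × 0.24 / (π × 0.875²) = 0.079824. Accumulating E over each segment gives final E = 7.4237.

G0 X8.50 Y11.00 Z6.72
G1 X22.00 Y11.00 E1.0776
G1 X22.00 Y14.00 E1.3171
G1 X38.50 Y14.00 E2.6342
G1 X38.50 Y27.50 E3.7118
G1 X11.50 Y27.50 E5.8671
G1 X11.50 Y23.50 E6.1864
G1 X8.50 Y23.50 E6.4259
G1 X8.50 Y11.00 E7.4237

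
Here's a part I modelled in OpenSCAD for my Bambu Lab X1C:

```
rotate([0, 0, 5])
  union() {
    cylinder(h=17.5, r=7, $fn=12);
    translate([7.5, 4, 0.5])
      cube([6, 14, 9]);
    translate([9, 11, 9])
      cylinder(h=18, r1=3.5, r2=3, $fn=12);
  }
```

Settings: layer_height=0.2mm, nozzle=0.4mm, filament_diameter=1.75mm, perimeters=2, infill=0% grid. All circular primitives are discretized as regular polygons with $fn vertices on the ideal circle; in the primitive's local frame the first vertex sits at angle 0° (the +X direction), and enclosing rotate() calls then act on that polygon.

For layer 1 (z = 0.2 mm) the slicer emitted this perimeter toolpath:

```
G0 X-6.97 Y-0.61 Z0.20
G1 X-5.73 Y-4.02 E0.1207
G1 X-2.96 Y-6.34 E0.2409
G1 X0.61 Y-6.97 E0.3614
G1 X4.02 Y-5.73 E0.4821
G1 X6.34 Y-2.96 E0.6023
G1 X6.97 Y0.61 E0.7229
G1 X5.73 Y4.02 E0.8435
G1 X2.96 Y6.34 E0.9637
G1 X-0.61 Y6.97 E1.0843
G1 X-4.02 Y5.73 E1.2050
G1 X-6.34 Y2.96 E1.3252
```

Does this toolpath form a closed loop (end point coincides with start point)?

Start point (G0): (-6.97, -0.61). End point (last G1): the path does not return to the start — open.

no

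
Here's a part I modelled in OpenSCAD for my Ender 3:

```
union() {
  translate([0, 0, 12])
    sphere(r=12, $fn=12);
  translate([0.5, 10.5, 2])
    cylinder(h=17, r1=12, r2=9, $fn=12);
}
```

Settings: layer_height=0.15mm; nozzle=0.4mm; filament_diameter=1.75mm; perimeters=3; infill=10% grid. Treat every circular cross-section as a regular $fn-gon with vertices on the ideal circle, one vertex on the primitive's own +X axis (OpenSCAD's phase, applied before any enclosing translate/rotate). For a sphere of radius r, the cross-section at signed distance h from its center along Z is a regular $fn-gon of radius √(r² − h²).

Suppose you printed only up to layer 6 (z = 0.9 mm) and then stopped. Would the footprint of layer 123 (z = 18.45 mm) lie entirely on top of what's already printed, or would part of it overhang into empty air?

part overhangs

Compare the two slices. At z = 0.9: the r=12 sphere slices to a regular 12-gon of circumradius 4.560 (√(r²−h²) with h=11.1 from center) (area = (12/2)·4.560²·sin(360°/12) = 62.37 mm²); the cone at (0.5, 10.5) is not intersected at this z (z outside [2, 19]); Merging all regions: only the r=12 sphere is present, so the union is just that shape — area = 62.37 mm². At z = 18.45: the r=12 sphere slices to a regular 12-gon of circumradius 10.119 (√(r²−h²) with h=6.45 from center) (area = (12/2)·10.119²·sin(360°/12) = 307.19 mm²); the cone at (0.5, 10.5): at t=0.968 of its height the radius interpolates to r₁+(r₂−r₁)t = 9.097, giving a regular 12-gon of that circumradius (area = (12/2)·9.097²·sin(360°/12) = 248.27 mm²); Taking the union: the regions partially overlap — summed areas 555.46 mm² minus the doubly-counted overlap 89.98 mm² gives 465.48 mm² — area = 465.48 mm². Checking containment: at z = 18.45 the cross-section extends beyond the z = 0.9 cross-section by about 403.11 mm².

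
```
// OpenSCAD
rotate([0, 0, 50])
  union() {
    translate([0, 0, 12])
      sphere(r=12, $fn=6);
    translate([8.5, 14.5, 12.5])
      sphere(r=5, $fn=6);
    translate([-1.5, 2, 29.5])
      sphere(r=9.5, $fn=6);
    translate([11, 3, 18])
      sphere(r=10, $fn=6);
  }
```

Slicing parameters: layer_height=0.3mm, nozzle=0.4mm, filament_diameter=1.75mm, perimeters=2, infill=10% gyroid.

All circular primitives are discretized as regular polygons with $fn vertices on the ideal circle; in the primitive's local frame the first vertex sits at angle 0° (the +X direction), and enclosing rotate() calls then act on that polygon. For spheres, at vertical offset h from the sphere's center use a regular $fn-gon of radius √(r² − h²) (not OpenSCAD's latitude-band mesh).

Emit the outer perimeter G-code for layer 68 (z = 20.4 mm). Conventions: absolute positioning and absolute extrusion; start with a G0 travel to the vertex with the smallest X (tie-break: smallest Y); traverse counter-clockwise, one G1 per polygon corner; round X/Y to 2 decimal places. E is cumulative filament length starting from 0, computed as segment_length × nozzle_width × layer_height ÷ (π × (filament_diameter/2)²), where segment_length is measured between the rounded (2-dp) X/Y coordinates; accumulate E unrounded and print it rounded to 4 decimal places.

At z = 20.4 mm: the sphere: section is a regular 6-gon, circumradius = √(r²−h²) = √(12²−8.4²) = 8.570; the sphere at (8.5, 14.5) is not intersected at this z (|z−center|=7.900 > r=5); the r=9.5 sphere at (-1.5, 2) contributes a regular 6-gon of circumradius √(9.5²−9.1²) = 2.728; the r=10 sphere at (11, 3) contributes a regular 6-gon of circumradius √(10²−2.4²) = 9.708; Merging all regions: the regions partially overlap (shared area 62.51 mm²), so overlapping operands fuse into one piece — 1 connected region; (rotated 50° about Z; rotation is an isometry so areas/perimeters/island counts are preserved). The outline is a single polygon with 11 vertices. Extrusion per mm of travel: 0.4 × 0.3 / (π × 0.875²) = 0.049890. Accumulating E over each segment gives final E = 4.0403.

G0 X-8.44 Y1.49 Z20.40
G1 X-5.51 Y-6.56 E0.4274
G1 X2.93 Y-8.05 E0.8550
G1 X8.44 Y-1.49 E1.2824
G1 X7.41 Y1.35 E1.4331
G1 X8.09 Y1.23 E1.4676
G1 X14.33 Y8.67 E1.9520
G1 X11.01 Y17.79 E2.4362
G1 X1.45 Y19.48 E2.9206
G1 X-4.79 Y12.04 E3.4050
G1 X-3.21 Y7.72 E3.6345
G1 X-8.44 Y1.49 E4.0403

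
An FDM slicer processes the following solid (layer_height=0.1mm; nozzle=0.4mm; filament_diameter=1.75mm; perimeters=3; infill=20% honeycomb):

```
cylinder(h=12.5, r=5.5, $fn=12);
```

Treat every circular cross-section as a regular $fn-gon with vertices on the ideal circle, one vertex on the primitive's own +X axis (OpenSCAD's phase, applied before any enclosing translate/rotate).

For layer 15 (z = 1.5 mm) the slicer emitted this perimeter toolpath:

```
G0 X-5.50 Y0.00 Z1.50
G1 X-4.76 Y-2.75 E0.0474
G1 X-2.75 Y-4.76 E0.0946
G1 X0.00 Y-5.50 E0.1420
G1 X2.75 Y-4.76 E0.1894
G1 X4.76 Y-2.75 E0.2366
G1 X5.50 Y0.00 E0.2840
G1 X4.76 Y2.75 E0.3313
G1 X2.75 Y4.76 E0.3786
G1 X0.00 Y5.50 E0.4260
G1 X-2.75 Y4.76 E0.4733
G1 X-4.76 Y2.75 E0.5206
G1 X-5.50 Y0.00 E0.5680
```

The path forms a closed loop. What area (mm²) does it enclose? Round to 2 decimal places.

90.69 mm²

Apply the shoelace formula to the sequence of (X, Y) vertices; enclosed area = 90.69 mm².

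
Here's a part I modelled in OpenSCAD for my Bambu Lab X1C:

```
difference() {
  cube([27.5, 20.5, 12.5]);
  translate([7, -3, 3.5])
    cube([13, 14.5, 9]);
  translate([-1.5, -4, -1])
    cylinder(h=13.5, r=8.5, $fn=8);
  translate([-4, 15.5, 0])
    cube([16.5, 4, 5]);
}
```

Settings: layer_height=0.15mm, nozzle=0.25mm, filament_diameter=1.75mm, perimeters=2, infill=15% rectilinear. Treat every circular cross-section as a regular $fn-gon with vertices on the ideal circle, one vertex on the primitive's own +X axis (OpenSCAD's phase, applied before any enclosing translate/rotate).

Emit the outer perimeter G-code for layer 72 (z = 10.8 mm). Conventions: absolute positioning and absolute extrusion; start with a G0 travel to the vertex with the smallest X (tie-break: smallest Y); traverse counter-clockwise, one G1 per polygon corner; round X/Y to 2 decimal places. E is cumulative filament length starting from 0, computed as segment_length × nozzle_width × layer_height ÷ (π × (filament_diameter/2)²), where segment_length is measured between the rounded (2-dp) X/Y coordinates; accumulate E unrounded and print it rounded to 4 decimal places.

At z = 10.8 mm: the 27.5×20.5 cube contributes its full rectangle; the cube at (7, -3) is present — its section is the full 13×14.5 rectangle; the cylinder at (-1.5, -4): section is a regular 8-gon, circumradius r=8.5; the cube at (-4, 15.5) is not intersected at this z (z outside [0, 5]); Subtracting the remaining from the first: starting from the 27.5×20.5 cube, the 13×14.5 cube at (7, -3) partially overlaps it — only the 149.50 mm² overlap (of its 188.50 mm²) is removed, clipping the outline; the r=8.5 cylinder at (-1.5, -4) partially overlaps it — only the 14.12 mm² overlap (of its 204.35 mm²) is removed, clipping the outline — 1 connected region. The outline is a single polygon with 10 vertices. Extrusion per mm of travel: 0.25 × 0.15 / (π × 0.875²) = 0.015591. Accumulating E over each segment gives final E = 1.8216.

G0 X0.00 Y3.88 Z10.80
G1 X4.51 Y2.01 E0.0761
G1 X5.34 Y0.00 E0.1100
G1 X7.00 Y0.00 E0.1359
G1 X7.00 Y11.50 E0.3152
G1 X20.00 Y11.50 E0.5179
G1 X20.00 Y0.00 E0.6972
G1 X27.50 Y0.00 E0.8141
G1 X27.50 Y20.50 E1.1337
G1 X0.00 Y20.50 E1.5625
G1 X0.00 Y3.88 E1.8216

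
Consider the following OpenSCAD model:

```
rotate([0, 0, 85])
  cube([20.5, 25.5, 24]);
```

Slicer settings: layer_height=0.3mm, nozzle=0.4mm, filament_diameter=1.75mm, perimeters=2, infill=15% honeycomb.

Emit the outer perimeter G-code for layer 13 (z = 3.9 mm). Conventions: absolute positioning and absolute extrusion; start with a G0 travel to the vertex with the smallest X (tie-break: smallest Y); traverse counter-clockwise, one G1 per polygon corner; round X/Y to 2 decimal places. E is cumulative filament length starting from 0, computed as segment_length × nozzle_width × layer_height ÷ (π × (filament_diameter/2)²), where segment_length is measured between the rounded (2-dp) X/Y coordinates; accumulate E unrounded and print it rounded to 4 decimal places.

At z = 3.9 mm: the cube (footprint 20.5×25.5) is included at this height; (whole slice rotated 85° about Z — lengths, areas and connectivity unchanged). The outline is a single polygon with 4 vertices. Extrusion per mm of travel: 0.4 × 0.3 / (π × 0.875²) = 0.049890. Accumulating E over each segment gives final E = 4.5899.

G0 X-25.40 Y2.22 Z3.90
G1 X0.00 Y0.00 E1.2720
G1 X1.79 Y20.42 E2.2947
G1 X-23.62 Y22.64 E3.5672
G1 X-25.40 Y2.22 E4.5899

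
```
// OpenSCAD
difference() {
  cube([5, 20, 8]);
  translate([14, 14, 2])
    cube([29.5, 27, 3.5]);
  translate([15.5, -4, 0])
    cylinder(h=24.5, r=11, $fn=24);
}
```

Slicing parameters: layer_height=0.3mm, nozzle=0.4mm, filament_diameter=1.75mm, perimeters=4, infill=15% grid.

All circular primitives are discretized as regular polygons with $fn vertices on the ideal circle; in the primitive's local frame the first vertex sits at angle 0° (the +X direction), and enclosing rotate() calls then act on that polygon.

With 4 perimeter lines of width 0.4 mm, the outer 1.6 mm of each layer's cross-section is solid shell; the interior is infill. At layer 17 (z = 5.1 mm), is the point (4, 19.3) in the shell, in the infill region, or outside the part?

At z = 5.1 mm: the cube is present — its section is the full 5×20 rectangle; the cube at (14, 14) (footprint 29.5×27) is included at this height; the r=11 cylinder at (15.5, -4) contributes a regular 24-gon of circumradius 11; Subtracting the remaining from the first: starting from the 5×20 cube, the 29.5×27 cube at (14, 14) misses the remaining region (no effect); the r=11 cylinder at (15.5, -4) misses the remaining region (no effect) — 1 connected region. Overall, the cross-section is a single solid region. The nearest boundary edge runs (0.00, 20.00)→(5.00, 20.00); distance from the point to it = 0.70 mm. The point is inside the cross-section, 0.70 mm from the nearest boundary — within the 1.6 mm shell band (4 × 0.4).

shell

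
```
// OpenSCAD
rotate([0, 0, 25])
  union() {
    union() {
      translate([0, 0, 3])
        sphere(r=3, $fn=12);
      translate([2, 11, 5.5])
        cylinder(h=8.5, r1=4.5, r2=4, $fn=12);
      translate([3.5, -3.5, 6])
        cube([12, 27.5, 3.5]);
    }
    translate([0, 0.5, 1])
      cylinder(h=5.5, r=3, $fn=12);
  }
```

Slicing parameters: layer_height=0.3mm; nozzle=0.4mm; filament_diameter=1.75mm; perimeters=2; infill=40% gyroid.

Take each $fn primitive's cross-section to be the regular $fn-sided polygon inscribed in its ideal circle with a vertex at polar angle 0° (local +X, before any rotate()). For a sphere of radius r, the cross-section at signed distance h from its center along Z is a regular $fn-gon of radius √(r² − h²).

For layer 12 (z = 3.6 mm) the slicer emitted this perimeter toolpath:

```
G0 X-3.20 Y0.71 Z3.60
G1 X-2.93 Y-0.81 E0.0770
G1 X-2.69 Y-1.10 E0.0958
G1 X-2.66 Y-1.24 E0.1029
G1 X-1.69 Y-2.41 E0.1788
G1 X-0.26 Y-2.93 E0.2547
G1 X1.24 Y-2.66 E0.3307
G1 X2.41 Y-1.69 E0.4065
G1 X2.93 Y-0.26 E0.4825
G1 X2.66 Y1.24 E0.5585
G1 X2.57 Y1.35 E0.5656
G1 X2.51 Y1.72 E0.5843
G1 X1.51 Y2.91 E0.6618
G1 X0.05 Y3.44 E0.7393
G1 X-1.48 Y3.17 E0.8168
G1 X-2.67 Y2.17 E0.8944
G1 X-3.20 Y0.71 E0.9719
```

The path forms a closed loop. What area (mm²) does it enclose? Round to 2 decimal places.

Apply the shoelace formula to the sequence of (X, Y) vertices; enclosed area = 29.40 mm².

29.40 mm²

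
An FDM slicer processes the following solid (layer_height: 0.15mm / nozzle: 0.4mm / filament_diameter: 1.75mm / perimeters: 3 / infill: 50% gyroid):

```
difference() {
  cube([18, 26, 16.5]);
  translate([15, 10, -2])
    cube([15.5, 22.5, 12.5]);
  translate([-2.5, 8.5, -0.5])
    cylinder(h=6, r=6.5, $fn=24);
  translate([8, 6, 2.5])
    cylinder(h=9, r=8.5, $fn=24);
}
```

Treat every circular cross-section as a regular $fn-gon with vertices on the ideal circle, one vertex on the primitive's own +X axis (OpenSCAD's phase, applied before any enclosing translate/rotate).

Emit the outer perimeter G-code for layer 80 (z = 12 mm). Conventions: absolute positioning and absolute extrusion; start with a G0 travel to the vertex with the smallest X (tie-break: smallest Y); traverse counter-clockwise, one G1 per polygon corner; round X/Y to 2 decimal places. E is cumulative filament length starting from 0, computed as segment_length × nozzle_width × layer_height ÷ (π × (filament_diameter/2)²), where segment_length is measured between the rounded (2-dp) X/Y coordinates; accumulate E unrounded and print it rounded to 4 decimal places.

G0 X0.00 Y0.00 Z12.00
G1 X18.00 Y0.00 E0.4490
G1 X18.00 Y26.00 E1.0976
G1 X0.00 Y26.00 E1.5466
G1 X0.00 Y0.00 E2.1952

At z = 12 mm: the cube is present — its section is the full 18×26 rectangle; the cube at (15, 10) is not intersected at this z (z outside [-2, 10.5]); the cylinder at (-2.5, 8.5) does not reach this height (z outside [-0.5, 5.5]); the cylinder at (8, 6) does not reach this height (z outside [2.5, 11.5]); Subtracting the remaining from the first: none of the subtracted shapes is present at this height, so the 18×26 cube is unchanged — 1 connected region. The outline is a single polygon with 4 vertices. Extrusion per mm of travel: 0.4 × 0.15 / (π × 0.875²) = 0.024945. Accumulating E over each segment gives final E = 2.1952.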